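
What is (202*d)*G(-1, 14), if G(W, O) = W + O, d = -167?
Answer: -438542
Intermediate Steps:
G(W, O) = O + W
(202*d)*G(-1, 14) = (202*(-167))*(14 - 1) = -33734*13 = -438542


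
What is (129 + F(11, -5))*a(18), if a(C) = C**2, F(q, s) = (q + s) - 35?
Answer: 32400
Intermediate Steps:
F(q, s) = -35 + q + s
(129 + F(11, -5))*a(18) = (129 + (-35 + 11 - 5))*18**2 = (129 - 29)*324 = 100*324 = 32400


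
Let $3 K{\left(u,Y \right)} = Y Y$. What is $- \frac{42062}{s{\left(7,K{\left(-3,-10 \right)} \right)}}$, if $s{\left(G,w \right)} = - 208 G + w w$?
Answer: $\frac{189279}{1552} \approx 121.96$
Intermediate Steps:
$K{\left(u,Y \right)} = \frac{Y^{2}}{3}$ ($K{\left(u,Y \right)} = \frac{Y Y}{3} = \frac{Y^{2}}{3}$)
$s{\left(G,w \right)} = w^{2} - 208 G$ ($s{\left(G,w \right)} = - 208 G + w^{2} = w^{2} - 208 G$)
$- \frac{42062}{s{\left(7,K{\left(-3,-10 \right)} \right)}} = - \frac{42062}{\left(\frac{\left(-10\right)^{2}}{3}\right)^{2} - 1456} = - \frac{42062}{\left(\frac{1}{3} \cdot 100\right)^{2} - 1456} = - \frac{42062}{\left(\frac{100}{3}\right)^{2} - 1456} = - \frac{42062}{\frac{10000}{9} - 1456} = - \frac{42062}{- \frac{3104}{9}} = \left(-42062\right) \left(- \frac{9}{3104}\right) = \frac{189279}{1552}$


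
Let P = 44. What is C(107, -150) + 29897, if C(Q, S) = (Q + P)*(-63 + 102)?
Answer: 35786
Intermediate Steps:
C(Q, S) = 1716 + 39*Q (C(Q, S) = (Q + 44)*(-63 + 102) = (44 + Q)*39 = 1716 + 39*Q)
C(107, -150) + 29897 = (1716 + 39*107) + 29897 = (1716 + 4173) + 29897 = 5889 + 29897 = 35786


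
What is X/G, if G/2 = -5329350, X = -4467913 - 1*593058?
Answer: 5060971/10658700 ≈ 0.47482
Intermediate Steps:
X = -5060971 (X = -4467913 - 593058 = -5060971)
G = -10658700 (G = 2*(-5329350) = -10658700)
X/G = -5060971/(-10658700) = -5060971*(-1/10658700) = 5060971/10658700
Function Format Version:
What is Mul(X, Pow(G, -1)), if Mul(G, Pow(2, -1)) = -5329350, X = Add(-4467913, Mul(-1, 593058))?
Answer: Rational(5060971, 10658700) ≈ 0.47482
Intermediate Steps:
X = -5060971 (X = Add(-4467913, -593058) = -5060971)
G = -10658700 (G = Mul(2, -5329350) = -10658700)
Mul(X, Pow(G, -1)) = Mul(-5060971, Pow(-10658700, -1)) = Mul(-5060971, Rational(-1, 10658700)) = Rational(5060971, 10658700)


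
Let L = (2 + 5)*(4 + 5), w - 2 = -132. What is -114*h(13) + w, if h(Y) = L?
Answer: -7312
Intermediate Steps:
w = -130 (w = 2 - 132 = -130)
L = 63 (L = 7*9 = 63)
h(Y) = 63
-114*h(13) + w = -114*63 - 130 = -7182 - 130 = -7312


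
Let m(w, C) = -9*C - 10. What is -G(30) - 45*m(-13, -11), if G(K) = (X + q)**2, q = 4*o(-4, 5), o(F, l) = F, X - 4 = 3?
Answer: -4086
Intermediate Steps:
X = 7 (X = 4 + 3 = 7)
m(w, C) = -10 - 9*C
q = -16 (q = 4*(-4) = -16)
G(K) = 81 (G(K) = (7 - 16)**2 = (-9)**2 = 81)
-G(30) - 45*m(-13, -11) = -1*81 - 45*(-10 - 9*(-11)) = -81 - 45*(-10 + 99) = -81 - 45*89 = -81 - 1*4005 = -81 - 4005 = -4086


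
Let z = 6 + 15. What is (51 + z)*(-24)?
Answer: -1728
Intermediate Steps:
z = 21
(51 + z)*(-24) = (51 + 21)*(-24) = 72*(-24) = -1728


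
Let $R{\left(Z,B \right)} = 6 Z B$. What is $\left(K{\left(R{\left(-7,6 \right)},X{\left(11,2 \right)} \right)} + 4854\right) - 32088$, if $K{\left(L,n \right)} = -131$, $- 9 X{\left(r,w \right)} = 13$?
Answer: $-27365$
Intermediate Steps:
$X{\left(r,w \right)} = - \frac{13}{9}$ ($X{\left(r,w \right)} = \left(- \frac{1}{9}\right) 13 = - \frac{13}{9}$)
$R{\left(Z,B \right)} = 6 B Z$
$\left(K{\left(R{\left(-7,6 \right)},X{\left(11,2 \right)} \right)} + 4854\right) - 32088 = \left(-131 + 4854\right) - 32088 = 4723 - 32088 = -27365$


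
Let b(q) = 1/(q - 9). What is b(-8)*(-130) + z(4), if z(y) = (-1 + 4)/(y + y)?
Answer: 1091/136 ≈ 8.0221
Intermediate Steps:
b(q) = 1/(-9 + q)
z(y) = 3/(2*y) (z(y) = 3/((2*y)) = 3*(1/(2*y)) = 3/(2*y))
b(-8)*(-130) + z(4) = -130/(-9 - 8) + (3/2)/4 = -130/(-17) + (3/2)*(¼) = -1/17*(-130) + 3/8 = 130/17 + 3/8 = 1091/136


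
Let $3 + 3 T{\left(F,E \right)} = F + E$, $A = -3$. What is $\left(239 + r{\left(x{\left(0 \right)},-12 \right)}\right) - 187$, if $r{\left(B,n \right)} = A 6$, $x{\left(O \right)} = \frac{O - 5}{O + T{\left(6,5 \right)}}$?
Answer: $34$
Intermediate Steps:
$T{\left(F,E \right)} = -1 + \frac{E}{3} + \frac{F}{3}$ ($T{\left(F,E \right)} = -1 + \frac{F + E}{3} = -1 + \frac{E + F}{3} = -1 + \left(\frac{E}{3} + \frac{F}{3}\right) = -1 + \frac{E}{3} + \frac{F}{3}$)
$x{\left(O \right)} = \frac{-5 + O}{\frac{8}{3} + O}$ ($x{\left(O \right)} = \frac{O - 5}{O + \left(-1 + \frac{1}{3} \cdot 5 + \frac{1}{3} \cdot 6\right)} = \frac{-5 + O}{O + \left(-1 + \frac{5}{3} + 2\right)} = \frac{-5 + O}{O + \frac{8}{3}} = \frac{-5 + O}{\frac{8}{3} + O}$)
$r{\left(B,n \right)} = -18$ ($r{\left(B,n \right)} = \left(-3\right) 6 = -18$)
$\left(239 + r{\left(x{\left(0 \right)},-12 \right)}\right) - 187 = \left(239 - 18\right) - 187 = 221 - 187 = 34$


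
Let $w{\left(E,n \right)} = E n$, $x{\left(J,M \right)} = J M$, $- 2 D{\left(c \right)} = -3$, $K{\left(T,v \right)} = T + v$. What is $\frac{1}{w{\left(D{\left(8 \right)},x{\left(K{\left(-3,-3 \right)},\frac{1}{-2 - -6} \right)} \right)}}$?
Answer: $- \frac{4}{9} \approx -0.44444$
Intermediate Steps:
$D{\left(c \right)} = \frac{3}{2}$ ($D{\left(c \right)} = \left(- \frac{1}{2}\right) \left(-3\right) = \frac{3}{2}$)
$\frac{1}{w{\left(D{\left(8 \right)},x{\left(K{\left(-3,-3 \right)},\frac{1}{-2 - -6} \right)} \right)}} = \frac{1}{\frac{3}{2} \frac{-3 - 3}{-2 - -6}} = \frac{1}{\frac{3}{2} \left(- \frac{6}{-2 + 6}\right)} = \frac{1}{\frac{3}{2} \left(- \frac{6}{4}\right)} = \frac{1}{\frac{3}{2} \left(\left(-6\right) \frac{1}{4}\right)} = \frac{1}{\frac{3}{2} \left(- \frac{3}{2}\right)} = \frac{1}{- \frac{9}{4}} = - \frac{4}{9}$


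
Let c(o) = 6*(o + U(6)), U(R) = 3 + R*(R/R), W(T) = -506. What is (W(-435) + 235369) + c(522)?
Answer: 238049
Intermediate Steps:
U(R) = 3 + R (U(R) = 3 + R*1 = 3 + R)
c(o) = 54 + 6*o (c(o) = 6*(o + (3 + 6)) = 6*(o + 9) = 6*(9 + o) = 54 + 6*o)
(W(-435) + 235369) + c(522) = (-506 + 235369) + (54 + 6*522) = 234863 + (54 + 3132) = 234863 + 3186 = 238049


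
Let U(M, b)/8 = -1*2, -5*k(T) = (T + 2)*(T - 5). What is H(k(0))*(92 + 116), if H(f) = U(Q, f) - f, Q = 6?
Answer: -3744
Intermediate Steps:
k(T) = -(-5 + T)*(2 + T)/5 (k(T) = -(T + 2)*(T - 5)/5 = -(2 + T)*(-5 + T)/5 = -(-5 + T)*(2 + T)/5)
U(M, b) = -16 (U(M, b) = 8*(-1*2) = 8*(-2) = -16)
H(f) = -16 - f
H(k(0))*(92 + 116) = (-16 - (2 - 1/5*0**2 + (3/5)*0))*(92 + 116) = (-16 - (2 - 1/5*0 + 0))*208 = (-16 - (2 + 0 + 0))*208 = (-16 - 1*2)*208 = (-16 - 2)*208 = -18*208 = -3744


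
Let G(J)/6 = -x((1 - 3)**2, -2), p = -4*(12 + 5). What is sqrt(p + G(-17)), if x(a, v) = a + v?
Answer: 4*I*sqrt(5) ≈ 8.9443*I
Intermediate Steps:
p = -68 (p = -4*17 = -68)
G(J) = -12 (G(J) = 6*(-((1 - 3)**2 - 2)) = 6*(-((-2)**2 - 2)) = 6*(-(4 - 2)) = 6*(-1*2) = 6*(-2) = -12)
sqrt(p + G(-17)) = sqrt(-68 - 12) = sqrt(-80) = 4*I*sqrt(5)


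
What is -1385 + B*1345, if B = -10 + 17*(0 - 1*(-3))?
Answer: 53760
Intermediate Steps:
B = 41 (B = -10 + 17*(0 + 3) = -10 + 17*3 = -10 + 51 = 41)
-1385 + B*1345 = -1385 + 41*1345 = -1385 + 55145 = 53760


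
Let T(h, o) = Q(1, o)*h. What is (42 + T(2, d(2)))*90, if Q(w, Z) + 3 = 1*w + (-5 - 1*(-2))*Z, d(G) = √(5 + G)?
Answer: 3420 - 540*√7 ≈ 1991.3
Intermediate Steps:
Q(w, Z) = -3 + w - 3*Z (Q(w, Z) = -3 + (1*w + (-5 - 1*(-2))*Z) = -3 + (w + (-5 + 2)*Z) = -3 + (w - 3*Z) = -3 + w - 3*Z)
T(h, o) = h*(-2 - 3*o) (T(h, o) = (-3 + 1 - 3*o)*h = (-2 - 3*o)*h = h*(-2 - 3*o))
(42 + T(2, d(2)))*90 = (42 - 1*2*(2 + 3*√(5 + 2)))*90 = (42 - 1*2*(2 + 3*√7))*90 = (42 + (-4 - 6*√7))*90 = (38 - 6*√7)*90 = 3420 - 540*√7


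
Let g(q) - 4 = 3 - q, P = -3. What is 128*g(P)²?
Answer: 12800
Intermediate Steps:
g(q) = 7 - q (g(q) = 4 + (3 - q) = 7 - q)
128*g(P)² = 128*(7 - 1*(-3))² = 128*(7 + 3)² = 128*10² = 128*100 = 12800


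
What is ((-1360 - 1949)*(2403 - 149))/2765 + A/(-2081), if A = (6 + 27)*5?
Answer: -2217366513/821995 ≈ -2697.5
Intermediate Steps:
A = 165 (A = 33*5 = 165)
((-1360 - 1949)*(2403 - 149))/2765 + A/(-2081) = ((-1360 - 1949)*(2403 - 149))/2765 + 165/(-2081) = -3309*2254*(1/2765) + 165*(-1/2081) = -7458486*1/2765 - 165/2081 = -1065498/395 - 165/2081 = -2217366513/821995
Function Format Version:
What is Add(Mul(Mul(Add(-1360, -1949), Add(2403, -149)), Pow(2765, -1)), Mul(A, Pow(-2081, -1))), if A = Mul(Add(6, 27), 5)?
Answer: Rational(-2217366513, 821995) ≈ -2697.5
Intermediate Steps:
A = 165 (A = Mul(33, 5) = 165)
Add(Mul(Mul(Add(-1360, -1949), Add(2403, -149)), Pow(2765, -1)), Mul(A, Pow(-2081, -1))) = Add(Mul(Mul(Add(-1360, -1949), Add(2403, -149)), Pow(2765, -1)), Mul(165, Pow(-2081, -1))) = Add(Mul(Mul(-3309, 2254), Rational(1, 2765)), Mul(165, Rational(-1, 2081))) = Add(Mul(-7458486, Rational(1, 2765)), Rational(-165, 2081)) = Add(Rational(-1065498, 395), Rational(-165, 2081)) = Rational(-2217366513, 821995)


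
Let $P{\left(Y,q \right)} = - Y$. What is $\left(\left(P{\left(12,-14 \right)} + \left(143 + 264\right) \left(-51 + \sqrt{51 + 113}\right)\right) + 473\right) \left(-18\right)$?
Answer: $365328 - 14652 \sqrt{41} \approx 2.7151 \cdot 10^{5}$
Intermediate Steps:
$\left(\left(P{\left(12,-14 \right)} + \left(143 + 264\right) \left(-51 + \sqrt{51 + 113}\right)\right) + 473\right) \left(-18\right) = \left(\left(\left(-1\right) 12 + \left(143 + 264\right) \left(-51 + \sqrt{51 + 113}\right)\right) + 473\right) \left(-18\right) = \left(\left(-12 + 407 \left(-51 + \sqrt{164}\right)\right) + 473\right) \left(-18\right) = \left(\left(-12 + 407 \left(-51 + 2 \sqrt{41}\right)\right) + 473\right) \left(-18\right) = \left(\left(-12 - \left(20757 - 814 \sqrt{41}\right)\right) + 473\right) \left(-18\right) = \left(\left(-20769 + 814 \sqrt{41}\right) + 473\right) \left(-18\right) = \left(-20296 + 814 \sqrt{41}\right) \left(-18\right) = 365328 - 14652 \sqrt{41}$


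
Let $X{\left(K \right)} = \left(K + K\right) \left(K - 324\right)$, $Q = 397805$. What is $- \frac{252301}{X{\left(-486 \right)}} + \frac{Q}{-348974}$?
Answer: $- \frac{200623160887}{137377104840} \approx -1.4604$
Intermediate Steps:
$X{\left(K \right)} = 2 K \left(-324 + K\right)$
$- \frac{252301}{X{\left(-486 \right)}} + \frac{Q}{-348974} = - \frac{252301}{2 \left(-486\right) \left(-324 - 486\right)} + \frac{397805}{-348974} = - \frac{252301}{2 \left(-486\right) \left(-810\right)} + 397805 \left(- \frac{1}{348974}\right) = - \frac{252301}{787320} - \frac{397805}{348974} = - \frac{200623160887}{137377104840}$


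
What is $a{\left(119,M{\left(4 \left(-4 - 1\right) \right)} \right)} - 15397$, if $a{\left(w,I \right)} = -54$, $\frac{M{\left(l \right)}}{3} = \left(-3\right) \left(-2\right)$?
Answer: $-15451$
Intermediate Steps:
$M{\left(l \right)} = 18$ ($M{\left(l \right)} = 3 \left(\left(-3\right) \left(-2\right)\right) = 3 \cdot 6 = 18$)
$a{\left(119,M{\left(4 \left(-4 - 1\right) \right)} \right)} - 15397 = -54 - 15397 = -15451$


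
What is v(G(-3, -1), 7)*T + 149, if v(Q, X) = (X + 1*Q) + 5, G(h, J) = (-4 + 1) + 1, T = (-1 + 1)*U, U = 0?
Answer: 149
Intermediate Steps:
T = 0 (T = (-1 + 1)*0 = 0*0 = 0)
G(h, J) = -2 (G(h, J) = -3 + 1 = -2)
v(Q, X) = 5 + Q + X (v(Q, X) = (X + Q) + 5 = (Q + X) + 5 = 5 + Q + X)
v(G(-3, -1), 7)*T + 149 = (5 - 2 + 7)*0 + 149 = 10*0 + 149 = 0 + 149 = 149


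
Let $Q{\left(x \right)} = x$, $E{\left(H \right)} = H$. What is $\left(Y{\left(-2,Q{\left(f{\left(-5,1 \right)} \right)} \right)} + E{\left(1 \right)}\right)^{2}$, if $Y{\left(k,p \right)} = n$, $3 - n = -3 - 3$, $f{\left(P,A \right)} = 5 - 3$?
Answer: $100$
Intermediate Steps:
$f{\left(P,A \right)} = 2$ ($f{\left(P,A \right)} = 5 - 3 = 2$)
$n = 9$ ($n = 3 - \left(-3 - 3\right) = 3 - -6 = 3 + 6 = 9$)
$Y{\left(k,p \right)} = 9$
$\left(Y{\left(-2,Q{\left(f{\left(-5,1 \right)} \right)} \right)} + E{\left(1 \right)}\right)^{2} = \left(9 + 1\right)^{2} = 10^{2} = 100$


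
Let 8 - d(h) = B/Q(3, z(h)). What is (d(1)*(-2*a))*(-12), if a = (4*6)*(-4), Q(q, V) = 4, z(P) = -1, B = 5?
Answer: -15552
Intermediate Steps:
d(h) = 27/4 (d(h) = 8 - 5/4 = 27/4)
a = -96 (a = 24*(-4) = -96)
(d(1)*(-2*a))*(-12) = (27*(-2*(-96))/4)*(-12) = ((27/4)*192)*(-12) = 1296*(-12) = -15552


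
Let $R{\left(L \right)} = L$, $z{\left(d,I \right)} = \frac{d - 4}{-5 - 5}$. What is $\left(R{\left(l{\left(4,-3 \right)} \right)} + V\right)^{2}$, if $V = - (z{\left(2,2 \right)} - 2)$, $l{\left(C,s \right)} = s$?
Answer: $\frac{36}{25} \approx 1.44$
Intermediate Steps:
$z{\left(d,I \right)} = \frac{2}{5} - \frac{d}{10}$ ($z{\left(d,I \right)} = \frac{-4 + d}{-10} = \left(-4 + d\right) \left(- \frac{1}{10}\right) = \frac{2}{5} - \frac{d}{10}$)
$V = \frac{9}{5}$ ($V = - (\left(\frac{2}{5} - \frac{1}{5}\right) - 2) = - (\frac{1}{5} - 2) = \left(-1\right) \left(- \frac{9}{5}\right) = \frac{9}{5} \approx 1.8$)
$\left(R{\left(l{\left(4,-3 \right)} \right)} + V\right)^{2} = \left(-3 + \frac{9}{5}\right)^{2} = \left(- \frac{6}{5}\right)^{2} = \frac{36}{25}$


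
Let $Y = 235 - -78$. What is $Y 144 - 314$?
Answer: $44758$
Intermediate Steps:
$Y = 313$ ($Y = 235 + 78 = 313$)
$Y 144 - 314 = 313 \cdot 144 - 314 = 45072 - 314 = 44758$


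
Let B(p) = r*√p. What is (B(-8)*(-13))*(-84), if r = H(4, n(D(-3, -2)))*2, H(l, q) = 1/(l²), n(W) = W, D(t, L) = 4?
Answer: 273*I*√2 ≈ 386.08*I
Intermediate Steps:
H(l, q) = l⁻²
r = ⅛ (r = 2/4² = (1/16)*2 = ⅛ ≈ 0.12500)
B(p) = √p/8
(B(-8)*(-13))*(-84) = ((√(-8)/8)*(-13))*(-84) = (((2*I*√2)/8)*(-13))*(-84) = ((I*√2/4)*(-13))*(-84) = -13*I*√2/4*(-84) = 273*I*√2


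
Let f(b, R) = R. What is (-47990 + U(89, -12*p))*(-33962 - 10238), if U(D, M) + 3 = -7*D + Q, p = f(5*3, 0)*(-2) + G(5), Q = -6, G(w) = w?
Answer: 2149092400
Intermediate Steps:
p = 5 (p = 0*(-2) + 5 = 0 + 5 = 5)
U(D, M) = -9 - 7*D (U(D, M) = -3 + (-7*D - 6) = -3 + (-6 - 7*D) = -9 - 7*D)
(-47990 + U(89, -12*p))*(-33962 - 10238) = (-47990 + (-9 - 7*89))*(-33962 - 10238) = (-47990 + (-9 - 623))*(-44200) = (-47990 - 632)*(-44200) = -48622*(-44200) = 2149092400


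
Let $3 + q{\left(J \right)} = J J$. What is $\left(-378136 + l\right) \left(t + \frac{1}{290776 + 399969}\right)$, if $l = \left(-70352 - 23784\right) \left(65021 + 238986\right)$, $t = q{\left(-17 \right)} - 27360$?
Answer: $\frac{48654448240555400032}{62795} \approx 7.7481 \cdot 10^{14}$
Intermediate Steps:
$q{\left(J \right)} = -3 + J^{2}$ ($q{\left(J \right)} = -3 + J J = -3 + J^{2}$)
$t = -27074$ ($t = \left(-3 + \left(-17\right)^{2}\right) - 27360 = \left(-3 + 289\right) - 27360 = 286 - 27360 = -27074$)
$l = -28618002952$ ($l = \left(-94136\right) 304007 = -28618002952$)
$\left(-378136 + l\right) \left(t + \frac{1}{290776 + 399969}\right) = \left(-378136 - 28618002952\right) \left(-27074 + \frac{1}{290776 + 399969}\right) = - 28618381088 \left(-27074 + \frac{1}{690745}\right) = \left(-28618381088\right) \left(- \frac{18701230129}{690745}\right) = \frac{48654448240555400032}{62795}$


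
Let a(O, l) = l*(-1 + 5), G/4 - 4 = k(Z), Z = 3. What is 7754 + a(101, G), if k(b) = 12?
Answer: 8010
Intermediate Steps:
G = 64 (G = 16 + 4*12 = 16 + 48 = 64)
a(O, l) = 4*l (a(O, l) = l*4 = 4*l)
7754 + a(101, G) = 7754 + 4*64 = 7754 + 256 = 8010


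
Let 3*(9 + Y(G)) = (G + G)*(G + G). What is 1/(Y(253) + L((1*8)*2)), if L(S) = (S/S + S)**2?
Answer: 3/256876 ≈ 1.1679e-5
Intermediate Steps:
Y(G) = -9 + 4*G**2/3 (Y(G) = -9 + ((G + G)*(G + G))/3 = -9 + ((2*G)*(2*G))/3 = -9 + (4*G**2)/3 = -9 + 4*G**2/3)
L(S) = (1 + S)**2
1/(Y(253) + L((1*8)*2)) = 1/((-9 + (4/3)*253**2) + (1 + (1*8)*2)**2) = 1/((-9 + (4/3)*64009) + (1 + 8*2)**2) = 1/((-9 + 256036/3) + (1 + 16)**2) = 1/(256009/3 + 17**2) = 1/(256009/3 + 289) = 1/(256876/3) = 3/256876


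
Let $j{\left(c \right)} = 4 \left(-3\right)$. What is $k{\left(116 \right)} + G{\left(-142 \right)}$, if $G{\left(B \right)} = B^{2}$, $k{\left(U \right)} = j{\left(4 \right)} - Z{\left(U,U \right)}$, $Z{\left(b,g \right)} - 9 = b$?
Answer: $20027$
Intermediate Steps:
$Z{\left(b,g \right)} = 9 + b$
$j{\left(c \right)} = -12$
$k{\left(U \right)} = -21 - U$ ($k{\left(U \right)} = -12 - \left(9 + U\right) = -21 - U$)
$k{\left(116 \right)} + G{\left(-142 \right)} = \left(-21 - 116\right) + \left(-142\right)^{2} = \left(-21 - 116\right) + 20164 = -137 + 20164 = 20027$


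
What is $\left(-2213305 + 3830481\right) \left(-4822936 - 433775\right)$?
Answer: $-8501026868136$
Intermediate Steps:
$\left(-2213305 + 3830481\right) \left(-4822936 - 433775\right) = 1617176 \left(-5256711\right) = -8501026868136$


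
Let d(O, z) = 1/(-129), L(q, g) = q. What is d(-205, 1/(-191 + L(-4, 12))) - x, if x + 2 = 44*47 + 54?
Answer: -273481/129 ≈ -2120.0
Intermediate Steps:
d(O, z) = -1/129
x = 2120 (x = -2 + (44*47 + 54) = -2 + (2068 + 54) = -2 + 2122 = 2120)
d(-205, 1/(-191 + L(-4, 12))) - x = -1/129 - 1*2120 = -1/129 - 2120 = -273481/129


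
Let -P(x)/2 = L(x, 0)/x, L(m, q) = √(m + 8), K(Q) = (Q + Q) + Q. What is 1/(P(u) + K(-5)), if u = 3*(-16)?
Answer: -216/3241 - 6*I*√10/16205 ≈ -0.066646 - 0.0011709*I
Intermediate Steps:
K(Q) = 3*Q (K(Q) = 2*Q + Q = 3*Q)
u = -48
L(m, q) = √(8 + m)
P(x) = -2*√(8 + x)/x
1/(P(u) + K(-5)) = 1/(-2*√(8 - 48)/(-48) + 3*(-5)) = 1/(-2*(-1/48)*√(-40) - 15) = 1/(-2*(-1/48)*2*I*√10 - 15) = 1/(I*√10/12 - 15) = 1/(-15 + I*√10/12)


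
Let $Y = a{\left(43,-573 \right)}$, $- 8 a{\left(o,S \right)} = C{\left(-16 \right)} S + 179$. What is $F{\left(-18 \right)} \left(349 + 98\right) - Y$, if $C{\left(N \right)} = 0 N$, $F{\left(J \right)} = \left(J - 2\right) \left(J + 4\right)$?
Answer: $\frac{1001459}{8} \approx 1.2518 \cdot 10^{5}$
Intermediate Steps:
$F{\left(J \right)} = \left(-2 + J\right) \left(4 + J\right)$
$C{\left(N \right)} = 0$
$a{\left(o,S \right)} = - \frac{179}{8}$ ($a{\left(o,S \right)} = - \frac{0 S + 179}{8} = - \frac{0 + 179}{8} = \left(- \frac{1}{8}\right) 179 = - \frac{179}{8}$)
$Y = - \frac{179}{8} \approx -22.375$
$F{\left(-18 \right)} \left(349 + 98\right) - Y = \left(-8 + \left(-18\right)^{2} + 2 \left(-18\right)\right) \left(349 + 98\right) - - \frac{179}{8} = \left(-8 + 324 - 36\right) 447 + \frac{179}{8} = 280 \cdot 447 + \frac{179}{8} = 125160 + \frac{179}{8} = \frac{1001459}{8}$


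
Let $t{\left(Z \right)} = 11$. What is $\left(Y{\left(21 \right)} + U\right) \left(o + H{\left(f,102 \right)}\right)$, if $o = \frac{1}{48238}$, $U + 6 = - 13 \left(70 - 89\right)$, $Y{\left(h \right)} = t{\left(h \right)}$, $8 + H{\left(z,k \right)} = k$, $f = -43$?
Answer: $\frac{571330998}{24119} \approx 23688.0$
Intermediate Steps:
$H{\left(z,k \right)} = -8 + k$
$Y{\left(h \right)} = 11$
$U = 241$ ($U = -6 - 13 \left(70 - 89\right) = -6 - -247 = -6 + 247 = 241$)
$o = \frac{1}{48238} \approx 2.0731 \cdot 10^{-5}$
$\left(Y{\left(21 \right)} + U\right) \left(o + H{\left(f,102 \right)}\right) = \left(11 + 241\right) \left(\frac{1}{48238} + \left(-8 + 102\right)\right) = 252 \left(\frac{1}{48238} + 94\right) = 252 \cdot \frac{4534373}{48238} = \frac{571330998}{24119}$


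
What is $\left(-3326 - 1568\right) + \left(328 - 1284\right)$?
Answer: $-5850$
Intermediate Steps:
$\left(-3326 - 1568\right) + \left(328 - 1284\right) = -4894 + \left(328 - 1284\right) = -4894 - 956 = -5850$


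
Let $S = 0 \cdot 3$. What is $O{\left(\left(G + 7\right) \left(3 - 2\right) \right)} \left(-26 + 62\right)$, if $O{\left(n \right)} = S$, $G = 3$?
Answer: $0$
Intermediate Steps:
$S = 0$
$O{\left(n \right)} = 0$
$O{\left(\left(G + 7\right) \left(3 - 2\right) \right)} \left(-26 + 62\right) = 0 \left(-26 + 62\right) = 0 \cdot 36 = 0$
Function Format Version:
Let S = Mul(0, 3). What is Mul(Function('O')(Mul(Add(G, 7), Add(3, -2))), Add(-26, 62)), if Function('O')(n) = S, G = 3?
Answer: 0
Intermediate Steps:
S = 0
Function('O')(n) = 0
Mul(Function('O')(Mul(Add(G, 7), Add(3, -2))), Add(-26, 62)) = Mul(0, Add(-26, 62)) = Mul(0, 36) = 0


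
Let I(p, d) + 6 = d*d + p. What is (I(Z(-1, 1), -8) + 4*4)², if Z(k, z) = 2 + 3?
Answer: 6241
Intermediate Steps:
Z(k, z) = 5
I(p, d) = -6 + p + d² (I(p, d) = -6 + (d*d + p) = -6 + (d² + p) = -6 + (p + d²) = -6 + p + d²)
(I(Z(-1, 1), -8) + 4*4)² = ((-6 + 5 + (-8)²) + 4*4)² = ((-6 + 5 + 64) + 16)² = (63 + 16)² = 79² = 6241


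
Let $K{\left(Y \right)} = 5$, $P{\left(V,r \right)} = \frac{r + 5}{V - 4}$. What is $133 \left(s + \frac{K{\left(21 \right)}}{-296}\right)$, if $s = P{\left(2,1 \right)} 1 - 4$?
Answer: $- \frac{276241}{296} \approx -933.25$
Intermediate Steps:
$P{\left(V,r \right)} = \frac{5 + r}{-4 + V}$
$s = -7$ ($s = \frac{5 + 1}{-4 + 2} \cdot 1 - 4 = \frac{1}{-2} \cdot 6 \cdot 1 - 4 = \left(- \frac{1}{2}\right) 6 \cdot 1 - 4 = \left(-3\right) 1 - 4 = -3 - 4 = -7$)
$133 \left(s + \frac{K{\left(21 \right)}}{-296}\right) = 133 \left(-7 + \frac{5}{-296}\right) = 133 \left(-7 + 5 \left(- \frac{1}{296}\right)\right) = 133 \left(-7 - \frac{5}{296}\right) = 133 \left(- \frac{2077}{296}\right) = - \frac{276241}{296}$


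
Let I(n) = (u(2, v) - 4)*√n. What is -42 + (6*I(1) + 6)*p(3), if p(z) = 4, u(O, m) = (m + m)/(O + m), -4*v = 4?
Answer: -162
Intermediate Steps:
v = -1 (v = -¼*4 = -1)
u(O, m) = 2*m/(O + m) (u(O, m) = (2*m)/(O + m) = 2*m/(O + m))
I(n) = -6*√n (I(n) = (2*(-1)/(2 - 1) - 4)*√n = (2*(-1)/1 - 4)*√n = (2*(-1)*1 - 4)*√n = (-2 - 4)*√n = -6*√n)
-42 + (6*I(1) + 6)*p(3) = -42 + (6*(-6*√1) + 6)*4 = -42 + (6*(-6*1) + 6)*4 = -42 + (6*(-6) + 6)*4 = -42 + (-36 + 6)*4 = -42 - 30*4 = -42 - 120 = -162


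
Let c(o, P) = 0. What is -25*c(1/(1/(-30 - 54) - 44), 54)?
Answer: 0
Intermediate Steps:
-25*c(1/(1/(-30 - 54) - 44), 54) = -25*0 = 0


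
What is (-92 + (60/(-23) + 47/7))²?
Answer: 200250801/25921 ≈ 7725.4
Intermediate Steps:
(-92 + (60/(-23) + 47/7))² = (-92 + (60*(-1/23) + 47*(⅐)))² = (-92 + (-60/23 + 47/7))² = (-92 + 661/161)² = (-14151/161)² = 200250801/25921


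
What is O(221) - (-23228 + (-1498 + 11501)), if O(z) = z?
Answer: 13446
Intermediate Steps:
O(221) - (-23228 + (-1498 + 11501)) = 221 - (-23228 + (-1498 + 11501)) = 221 - (-23228 + 10003) = 221 - 1*(-13225) = 221 + 13225 = 13446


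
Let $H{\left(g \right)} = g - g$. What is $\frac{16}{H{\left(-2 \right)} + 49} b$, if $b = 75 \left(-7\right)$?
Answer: $- \frac{1200}{7} \approx -171.43$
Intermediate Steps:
$H{\left(g \right)} = 0$
$b = -525$
$\frac{16}{H{\left(-2 \right)} + 49} b = \frac{16}{0 + 49} \left(-525\right) = \frac{16}{49} \left(-525\right) = - \frac{1200}{7}$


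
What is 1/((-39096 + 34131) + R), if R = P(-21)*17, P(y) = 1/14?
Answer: -14/69493 ≈ -0.00020146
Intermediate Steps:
P(y) = 1/14
R = 17/14 (R = (1/14)*17 = 17/14 ≈ 1.2143)
1/((-39096 + 34131) + R) = 1/((-39096 + 34131) + 17/14) = 1/(-4965 + 17/14) = 1/(-69493/14) = -14/69493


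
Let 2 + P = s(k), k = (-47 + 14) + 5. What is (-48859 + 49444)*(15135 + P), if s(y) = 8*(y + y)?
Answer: 8590725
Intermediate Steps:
k = -28 (k = -33 + 5 = -28)
s(y) = 16*y (s(y) = 8*(2*y) = 16*y)
P = -450 (P = -2 + 16*(-28) = -2 - 448 = -450)
(-48859 + 49444)*(15135 + P) = (-48859 + 49444)*(15135 - 450) = 585*14685 = 8590725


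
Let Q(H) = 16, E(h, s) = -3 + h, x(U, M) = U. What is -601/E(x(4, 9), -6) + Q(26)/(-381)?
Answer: -228997/381 ≈ -601.04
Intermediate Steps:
-601/E(x(4, 9), -6) + Q(26)/(-381) = -601/(-3 + 4) + 16/(-381) = -601/1 + 16*(-1/381) = -601*1 - 16/381 = -601 - 16/381 = -228997/381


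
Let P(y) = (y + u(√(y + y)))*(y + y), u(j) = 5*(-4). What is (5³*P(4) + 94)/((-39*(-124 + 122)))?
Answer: -2651/13 ≈ -203.92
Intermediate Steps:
u(j) = -20
P(y) = 2*y*(-20 + y) (P(y) = (y - 20)*(y + y) = (-20 + y)*(2*y) = 2*y*(-20 + y))
(5³*P(4) + 94)/((-39*(-124 + 122))) = (5³*(2*4*(-20 + 4)) + 94)/((-39*(-124 + 122))) = (125*(2*4*(-16)) + 94)/((-39*(-2))) = (125*(-128) + 94)/78 = (-16000 + 94)*(1/78) = -15906*1/78 = -2651/13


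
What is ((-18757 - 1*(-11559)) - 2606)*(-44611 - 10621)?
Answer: 541494528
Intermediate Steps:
((-18757 - 1*(-11559)) - 2606)*(-44611 - 10621) = ((-18757 + 11559) - 2606)*(-55232) = (-7198 - 2606)*(-55232) = -9804*(-55232) = 541494528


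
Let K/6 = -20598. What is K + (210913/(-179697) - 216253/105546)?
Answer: -111622292919395/903157122 ≈ -1.2359e+5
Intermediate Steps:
K = -123588 (K = 6*(-20598) = -123588)
K + (210913/(-179697) - 216253/105546) = -123588 + (210913/(-179697) - 216253/105546) = -123588 + (210913*(-1/179697) - 216253*1/105546) = -123588 + (-210913/179697 - 216253/105546) = -123588 - 2910525659/903157122 = -111622292919395/903157122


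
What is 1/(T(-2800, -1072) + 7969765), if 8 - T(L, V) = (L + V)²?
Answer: -1/7022611 ≈ -1.4240e-7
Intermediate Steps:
T(L, V) = 8 - (L + V)²
1/(T(-2800, -1072) + 7969765) = 1/((8 - (-2800 - 1072)²) + 7969765) = 1/((8 - 1*(-3872)²) + 7969765) = 1/((8 - 1*14992384) + 7969765) = 1/((8 - 14992384) + 7969765) = 1/(-14992376 + 7969765) = 1/(-7022611) = -1/7022611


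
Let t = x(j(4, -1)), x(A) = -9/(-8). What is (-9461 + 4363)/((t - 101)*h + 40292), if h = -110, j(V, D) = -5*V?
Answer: -20392/205113 ≈ -0.099418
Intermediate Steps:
x(A) = 9/8 (x(A) = -9*(-1/8) = 9/8)
t = 9/8 ≈ 1.1250
(-9461 + 4363)/((t - 101)*h + 40292) = (-9461 + 4363)/((9/8 - 101)*(-110) + 40292) = -5098/(-799/8*(-110) + 40292) = -5098/(43945/4 + 40292) = -5098/205113/4 = -5098*4/205113 = -20392/205113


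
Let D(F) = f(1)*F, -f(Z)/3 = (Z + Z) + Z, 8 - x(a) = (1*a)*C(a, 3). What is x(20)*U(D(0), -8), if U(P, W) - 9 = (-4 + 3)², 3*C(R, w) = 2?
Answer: -160/3 ≈ -53.333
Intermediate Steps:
C(R, w) = ⅔ (C(R, w) = (⅓)*2 = ⅔)
x(a) = 8 - 2*a/3 (x(a) = 8 - 1*a*2/3 = 8 - a*2/3 = 8 - 2*a/3)
f(Z) = -9*Z (f(Z) = -3*((Z + Z) + Z) = -3*(2*Z + Z) = -9*Z)
D(F) = -9*F (D(F) = (-9*1)*F = -9*F)
U(P, W) = 10 (U(P, W) = 9 + (-4 + 3)² = 9 + (-1)² = 9 + 1 = 10)
x(20)*U(D(0), -8) = (8 - ⅔*20)*10 = (8 - 40/3)*10 = -16/3*10 = -160/3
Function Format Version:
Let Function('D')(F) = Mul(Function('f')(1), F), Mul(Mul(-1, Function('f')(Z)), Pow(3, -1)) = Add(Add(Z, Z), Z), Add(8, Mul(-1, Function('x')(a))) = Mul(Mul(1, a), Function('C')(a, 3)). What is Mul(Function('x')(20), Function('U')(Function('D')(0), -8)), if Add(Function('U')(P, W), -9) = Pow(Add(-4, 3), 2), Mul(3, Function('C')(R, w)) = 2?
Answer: Rational(-160, 3) ≈ -53.333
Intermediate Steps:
Function('C')(R, w) = Rational(2, 3) (Function('C')(R, w) = Mul(Rational(1, 3), 2) = Rational(2, 3))
Function('x')(a) = Add(8, Mul(Rational(-2, 3), a)) (Function('x')(a) = Add(8, Mul(-1, Mul(Mul(1, a), Rational(2, 3)))) = Add(8, Mul(-1, Mul(a, Rational(2, 3)))) = Add(8, Mul(-1, Mul(Rational(2, 3), a))) = Add(8, Mul(Rational(-2, 3), a)))
Function('f')(Z) = Mul(-9, Z) (Function('f')(Z) = Mul(-3, Add(Add(Z, Z), Z)) = Mul(-3, Add(Mul(2, Z), Z)) = Mul(-3, Mul(3, Z)) = Mul(-9, Z))
Function('D')(F) = Mul(-9, F) (Function('D')(F) = Mul(Mul(-9, 1), F) = Mul(-9, F))
Function('U')(P, W) = 10 (Function('U')(P, W) = Add(9, Pow(Add(-4, 3), 2)) = Add(9, Pow(-1, 2)) = Add(9, 1) = 10)
Mul(Function('x')(20), Function('U')(Function('D')(0), -8)) = Mul(Add(8, Mul(Rational(-2, 3), 20)), 10) = Mul(Add(8, Rational(-40, 3)), 10) = Mul(Rational(-16, 3), 10) = Rational(-160, 3)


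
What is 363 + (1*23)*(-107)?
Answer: -2098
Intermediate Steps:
363 + (1*23)*(-107) = 363 + 23*(-107) = 363 - 2461 = -2098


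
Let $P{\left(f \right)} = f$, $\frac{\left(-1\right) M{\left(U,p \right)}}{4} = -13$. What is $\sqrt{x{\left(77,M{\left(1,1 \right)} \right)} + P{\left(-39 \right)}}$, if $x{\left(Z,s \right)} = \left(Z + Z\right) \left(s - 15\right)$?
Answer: $\sqrt{5659} \approx 75.226$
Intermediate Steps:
$M{\left(U,p \right)} = 52$ ($M{\left(U,p \right)} = \left(-4\right) \left(-13\right) = 52$)
$x{\left(Z,s \right)} = 2 Z \left(-15 + s\right)$
$\sqrt{x{\left(77,M{\left(1,1 \right)} \right)} + P{\left(-39 \right)}} = \sqrt{2 \cdot 77 \left(-15 + 52\right) - 39} = \sqrt{2 \cdot 77 \cdot 37 - 39} = \sqrt{5698 - 39} = \sqrt{5659}$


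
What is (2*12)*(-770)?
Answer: -18480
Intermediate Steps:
(2*12)*(-770) = 24*(-770) = -18480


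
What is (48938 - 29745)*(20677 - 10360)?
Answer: 198014181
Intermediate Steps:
(48938 - 29745)*(20677 - 10360) = 19193*10317 = 198014181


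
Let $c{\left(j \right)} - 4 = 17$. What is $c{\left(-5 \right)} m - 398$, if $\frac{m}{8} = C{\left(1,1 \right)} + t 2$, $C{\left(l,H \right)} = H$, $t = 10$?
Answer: $3130$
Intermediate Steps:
$c{\left(j \right)} = 21$ ($c{\left(j \right)} = 4 + 17 = 21$)
$m = 168$ ($m = 8 \left(1 + 10 \cdot 2\right) = 8 \left(1 + 20\right) = 8 \cdot 21 = 168$)
$c{\left(-5 \right)} m - 398 = 21 \cdot 168 - 398 = 3528 - 398 = 3130$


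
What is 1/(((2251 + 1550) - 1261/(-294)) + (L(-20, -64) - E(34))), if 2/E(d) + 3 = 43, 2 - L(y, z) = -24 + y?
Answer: 2940/11322643 ≈ 0.00025966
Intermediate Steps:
L(y, z) = 26 - y (L(y, z) = 2 - (-24 + y) = 2 + (24 - y) = 26 - y)
E(d) = 1/20 (E(d) = 2/(-3 + 43) = 2/40 = 2*(1/40) = 1/20)
1/(((2251 + 1550) - 1261/(-294)) + (L(-20, -64) - E(34))) = 1/(((2251 + 1550) - 1261/(-294)) + ((26 - 1*(-20)) - 1*1/20)) = 1/((3801 - 1261*(-1/294)) + ((26 + 20) - 1/20)) = 1/((3801 + 1261/294) + (46 - 1/20)) = 1/(1118755/294 + 919/20) = 1/(11322643/2940) = 2940/11322643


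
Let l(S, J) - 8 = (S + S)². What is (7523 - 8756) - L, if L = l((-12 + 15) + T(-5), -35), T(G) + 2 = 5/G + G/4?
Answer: -4989/4 ≈ -1247.3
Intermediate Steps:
T(G) = -2 + 5/G + G/4 (T(G) = -2 + (5/G + G/4) = -2 + 5/G + G/4)
l(S, J) = 8 + 4*S² (l(S, J) = 8 + (S + S)² = 8 + (2*S)² = 8 + 4*S²)
L = 57/4 (L = 8 + 4*((-12 + 15) + (-2 + 5/(-5) + (¼)*(-5)))² = 8 + 4*(3 + (-2 + 5*(-⅕) - 5/4))² = 8 + 4*(3 + (-2 - 1 - 5/4))² = 8 + 4*(3 - 17/4)² = 8 + 4*(-5/4)² = 8 + 4*(25/16) = 8 + 25/4 = 57/4 ≈ 14.250)
(7523 - 8756) - L = (7523 - 8756) - 1*57/4 = -1233 - 57/4 = -4989/4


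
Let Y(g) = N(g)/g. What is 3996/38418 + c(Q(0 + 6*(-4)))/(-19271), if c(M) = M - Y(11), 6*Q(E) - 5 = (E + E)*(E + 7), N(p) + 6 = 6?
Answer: 71750053/740353278 ≈ 0.096913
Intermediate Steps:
N(p) = 0 (N(p) = -6 + 6 = 0)
Q(E) = ⅚ + E*(7 + E)/3 (Q(E) = ⅚ + ((E + E)*(E + 7))/6 = ⅚ + ((2*E)*(7 + E))/6 = ⅚ + (2*E*(7 + E))/6 = ⅚ + E*(7 + E)/3)
Y(g) = 0 (Y(g) = 0/g = 0)
c(M) = M (c(M) = M - 1*0 = M + 0 = M)
3996/38418 + c(Q(0 + 6*(-4)))/(-19271) = 3996/38418 + (⅚ + (0 + 6*(-4))²/3 + 7*(0 + 6*(-4))/3)/(-19271) = 3996*(1/38418) + (⅚ + (0 - 24)²/3 + 7*(0 - 24)/3)*(-1/19271) = 666/6403 + (⅚ + (⅓)*(-24)² + (7/3)*(-24))*(-1/19271) = 666/6403 + (⅚ + (⅓)*576 - 56)*(-1/19271) = 666/6403 + (⅚ + 192 - 56)*(-1/19271) = 666/6403 + (821/6)*(-1/19271) = 666/6403 - 821/115626 = 71750053/740353278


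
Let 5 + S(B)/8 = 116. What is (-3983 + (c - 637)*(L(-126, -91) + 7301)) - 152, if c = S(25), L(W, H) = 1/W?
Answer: 230380165/126 ≈ 1.8284e+6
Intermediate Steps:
S(B) = 888 (S(B) = -40 + 8*116 = -40 + 928 = 888)
c = 888
(-3983 + (c - 637)*(L(-126, -91) + 7301)) - 152 = (-3983 + (888 - 637)*(1/(-126) + 7301)) - 152 = (-3983 + 251*(-1/126 + 7301)) - 152 = (-3983 + 251*(919925/126)) - 152 = (-3983 + 230901175/126) - 152 = 230399317/126 - 152 = 230380165/126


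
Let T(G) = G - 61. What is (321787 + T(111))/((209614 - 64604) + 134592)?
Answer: 321837/279602 ≈ 1.1511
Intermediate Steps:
T(G) = -61 + G
(321787 + T(111))/((209614 - 64604) + 134592) = (321787 + (-61 + 111))/((209614 - 64604) + 134592) = (321787 + 50)/(145010 + 134592) = 321837/279602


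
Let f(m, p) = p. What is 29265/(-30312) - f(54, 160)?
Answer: -1626395/10104 ≈ -160.97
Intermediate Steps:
29265/(-30312) - f(54, 160) = 29265/(-30312) - 1*160 = 29265*(-1/30312) - 160 = -9755/10104 - 160 = -1626395/10104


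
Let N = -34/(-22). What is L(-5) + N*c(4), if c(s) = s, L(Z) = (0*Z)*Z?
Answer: 68/11 ≈ 6.1818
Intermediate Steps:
L(Z) = 0 (L(Z) = 0*Z = 0)
N = 17/11 (N = -34*(-1/22) = 17/11 ≈ 1.5455)
L(-5) + N*c(4) = 0 + (17/11)*4 = 0 + 68/11 = 68/11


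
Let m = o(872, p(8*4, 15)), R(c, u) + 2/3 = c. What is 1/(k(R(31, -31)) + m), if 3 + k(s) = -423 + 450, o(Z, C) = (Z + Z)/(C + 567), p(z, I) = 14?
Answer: 581/15688 ≈ 0.037035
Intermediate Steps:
R(c, u) = -⅔ + c
o(Z, C) = 2*Z/(567 + C) (o(Z, C) = (2*Z)/(567 + C) = 2*Z/(567 + C))
m = 1744/581 (m = 2*872/(567 + 14) = 2*872/581 = 2*872*(1/581) = 1744/581 ≈ 3.0017)
k(s) = 24 (k(s) = -3 + (-423 + 450) = -3 + 27 = 24)
1/(k(R(31, -31)) + m) = 1/(24 + 1744/581) = 1/(15688/581) = 581/15688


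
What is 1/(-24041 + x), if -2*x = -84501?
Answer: 2/36419 ≈ 5.4916e-5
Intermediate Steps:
x = 84501/2 (x = -1/2*(-84501) = 84501/2 ≈ 42251.)
1/(-24041 + x) = 1/(-24041 + 84501/2) = 1/(36419/2) = 2/36419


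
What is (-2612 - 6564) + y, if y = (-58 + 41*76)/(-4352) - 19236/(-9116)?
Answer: -45497758511/4959104 ≈ -9174.6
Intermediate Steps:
y = 6979793/4959104 (y = (-58 + 3116)*(-1/4352) - 19236*(-1/9116) = 3058*(-1/4352) + 4809/2279 = -1529/2176 + 4809/2279 = 6979793/4959104 ≈ 1.4075)
(-2612 - 6564) + y = (-2612 - 6564) + 6979793/4959104 = -9176 + 6979793/4959104 = -45497758511/4959104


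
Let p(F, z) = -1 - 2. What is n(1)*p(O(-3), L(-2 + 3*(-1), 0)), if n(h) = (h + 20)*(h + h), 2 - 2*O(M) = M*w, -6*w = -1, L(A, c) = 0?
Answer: -126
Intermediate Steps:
w = ⅙ (w = -⅙*(-1) = ⅙ ≈ 0.16667)
O(M) = 1 - M/12 (O(M) = 1 - M/(2*6) = 1 - M/12)
p(F, z) = -3
n(h) = 2*h*(20 + h) (n(h) = (20 + h)*(2*h) = 2*h*(20 + h))
n(1)*p(O(-3), L(-2 + 3*(-1), 0)) = (2*1*(20 + 1))*(-3) = (2*1*21)*(-3) = 42*(-3) = -126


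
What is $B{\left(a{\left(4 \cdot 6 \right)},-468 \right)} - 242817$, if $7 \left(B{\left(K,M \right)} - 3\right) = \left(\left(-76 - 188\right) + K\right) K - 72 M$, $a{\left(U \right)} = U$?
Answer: $- \frac{1671762}{7} \approx -2.3882 \cdot 10^{5}$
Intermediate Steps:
$B{\left(K,M \right)} = 3 - \frac{72 M}{7} + \frac{K \left(-264 + K\right)}{7}$ ($B{\left(K,M \right)} = 3 + \frac{\left(\left(-76 - 188\right) + K\right) K - 72 M}{7} = 3 + \frac{\left(-264 + K\right) K - 72 M}{7} = 3 + \frac{K \left(-264 + K\right) - 72 M}{7} = 3 + \frac{- 72 M + K \left(-264 + K\right)}{7} = 3 + \left(- \frac{72 M}{7} + \frac{K \left(-264 + K\right)}{7}\right) = 3 - \frac{72 M}{7} + \frac{K \left(-264 + K\right)}{7}$)
$B{\left(a{\left(4 \cdot 6 \right)},-468 \right)} - 242817 = \left(3 - \frac{264 \cdot 4 \cdot 6}{7} - - \frac{33696}{7} + \frac{\left(4 \cdot 6\right)^{2}}{7}\right) - 242817 = \left(3 - \frac{6336}{7} + \frac{33696}{7} + \frac{24^{2}}{7}\right) - 242817 = \left(3 - \frac{6336}{7} + \frac{33696}{7} + \frac{1}{7} \cdot 576\right) - 242817 = \left(3 - \frac{6336}{7} + \frac{33696}{7} + \frac{576}{7}\right) - 242817 = \frac{27957}{7} - 242817 = - \frac{1671762}{7}$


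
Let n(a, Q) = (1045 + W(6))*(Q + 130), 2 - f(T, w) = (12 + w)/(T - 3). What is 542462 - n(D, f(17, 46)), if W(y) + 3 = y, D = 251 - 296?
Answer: 2859274/7 ≈ 4.0847e+5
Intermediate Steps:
f(T, w) = 2 - (12 + w)/(-3 + T) (f(T, w) = 2 - (12 + w)/(T - 3) = 2 - (12 + w)/(-3 + T))
D = -45
W(y) = -3 + y
n(a, Q) = 136240 + 1048*Q (n(a, Q) = (1045 + (-3 + 6))*(Q + 130) = (1045 + 3)*(130 + Q) = 1048*(130 + Q) = 136240 + 1048*Q)
542462 - n(D, f(17, 46)) = 542462 - (136240 + 1048*((-18 - 1*46 + 2*17)/(-3 + 17))) = 542462 - (136240 + 1048*((-18 - 46 + 34)/14)) = 542462 - (136240 + 1048*((1/14)*(-30))) = 542462 - (136240 + 1048*(-15/7)) = 542462 - (136240 - 15720/7) = 542462 - 1*937960/7 = 542462 - 937960/7 = 2859274/7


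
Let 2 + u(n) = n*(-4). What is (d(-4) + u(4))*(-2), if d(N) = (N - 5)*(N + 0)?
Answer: -36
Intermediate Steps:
u(n) = -2 - 4*n (u(n) = -2 + n*(-4) = -2 - 4*n)
d(N) = N*(-5 + N) (d(N) = (-5 + N)*N = N*(-5 + N))
(d(-4) + u(4))*(-2) = (-4*(-5 - 4) + (-2 - 4*4))*(-2) = (-4*(-9) + (-2 - 16))*(-2) = (36 - 18)*(-2) = 18*(-2) = -36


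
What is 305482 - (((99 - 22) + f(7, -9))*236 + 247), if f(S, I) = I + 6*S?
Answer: 279275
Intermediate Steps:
305482 - (((99 - 22) + f(7, -9))*236 + 247) = 305482 - (((99 - 22) + (-9 + 6*7))*236 + 247) = 305482 - ((77 + (-9 + 42))*236 + 247) = 305482 - ((77 + 33)*236 + 247) = 305482 - (110*236 + 247) = 305482 - (25960 + 247) = 305482 - 1*26207 = 305482 - 26207 = 279275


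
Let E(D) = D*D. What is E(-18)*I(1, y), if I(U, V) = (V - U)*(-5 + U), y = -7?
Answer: 10368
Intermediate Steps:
E(D) = D²
I(U, V) = (-5 + U)*(V - U)
E(-18)*I(1, y) = (-18)²*(-1*1² - 5*(-7) + 5*1 + 1*(-7)) = 324*(-1*1 + 35 + 5 - 7) = 324*(-1 + 35 + 5 - 7) = 324*32 = 10368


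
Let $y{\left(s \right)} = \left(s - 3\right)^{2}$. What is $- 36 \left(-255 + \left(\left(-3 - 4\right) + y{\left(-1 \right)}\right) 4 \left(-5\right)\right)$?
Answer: $15660$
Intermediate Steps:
$y{\left(s \right)} = \left(-3 + s\right)^{2}$
$- 36 \left(-255 + \left(\left(-3 - 4\right) + y{\left(-1 \right)}\right) 4 \left(-5\right)\right) = - 36 \left(-255 + \left(\left(-3 - 4\right) + \left(-3 - 1\right)^{2}\right) 4 \left(-5\right)\right) = - 36 \left(-255 + \left(-7 + \left(-4\right)^{2}\right) 4 \left(-5\right)\right) = - 36 \left(-255 + \left(-7 + 16\right) 4 \left(-5\right)\right) = - 36 \left(-255 + 9 \cdot 4 \left(-5\right)\right) = - 36 \left(-255 + 36 \left(-5\right)\right) = - 36 \left(-255 - 180\right) = \left(-36\right) \left(-435\right) = 15660$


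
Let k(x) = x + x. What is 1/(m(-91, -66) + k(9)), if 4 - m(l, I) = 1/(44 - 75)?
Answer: 31/683 ≈ 0.045388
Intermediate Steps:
m(l, I) = 125/31 (m(l, I) = 4 - 1/(44 - 75) = 4 - 1/(-31) = 4 - 1*(-1/31) = 4 + 1/31 = 125/31)
k(x) = 2*x
1/(m(-91, -66) + k(9)) = 1/(125/31 + 2*9) = 1/(125/31 + 18) = 1/(683/31) = 31/683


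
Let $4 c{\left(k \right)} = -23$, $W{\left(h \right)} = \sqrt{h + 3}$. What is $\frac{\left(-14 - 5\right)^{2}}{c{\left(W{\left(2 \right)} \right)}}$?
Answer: $- \frac{1444}{23} \approx -62.783$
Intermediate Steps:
$W{\left(h \right)} = \sqrt{3 + h}$
$c{\left(k \right)} = - \frac{23}{4}$ ($c{\left(k \right)} = \frac{1}{4} \left(-23\right) = - \frac{23}{4}$)
$\frac{\left(-14 - 5\right)^{2}}{c{\left(W{\left(2 \right)} \right)}} = \frac{\left(-14 - 5\right)^{2}}{- \frac{23}{4}} = \left(-19\right)^{2} \left(- \frac{4}{23}\right) = 361 \left(- \frac{4}{23}\right) = - \frac{1444}{23}$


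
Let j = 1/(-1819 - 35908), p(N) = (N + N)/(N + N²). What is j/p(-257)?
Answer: 128/37727 ≈ 0.0033928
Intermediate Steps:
p(N) = 2*N/(N + N²) (p(N) = (2*N)/(N + N²) = 2*N/(N + N²))
j = -1/37727 (j = 1/(-37727) = -1/37727 ≈ -2.6506e-5)
j/p(-257) = -1/(37727*(2/(1 - 257))) = -1/(37727*(2/(-256))) = -1/(37727*(2*(-1/256))) = -1/(37727*(-1/128)) = -1/37727*(-128) = 128/37727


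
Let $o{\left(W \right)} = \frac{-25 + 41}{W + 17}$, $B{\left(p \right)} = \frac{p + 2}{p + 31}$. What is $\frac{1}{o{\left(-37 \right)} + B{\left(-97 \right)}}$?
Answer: $\frac{330}{211} \approx 1.564$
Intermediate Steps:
$B{\left(p \right)} = \frac{2 + p}{31 + p}$
$o{\left(W \right)} = \frac{16}{17 + W}$
$\frac{1}{o{\left(-37 \right)} + B{\left(-97 \right)}} = \frac{1}{\frac{16}{17 - 37} + \frac{2 - 97}{31 - 97}} = \frac{1}{\frac{16}{-20} + \frac{1}{-66} \left(-95\right)} = \frac{1}{16 \left(- \frac{1}{20}\right) - - \frac{95}{66}} = \frac{1}{- \frac{4}{5} + \frac{95}{66}} = \frac{1}{\frac{211}{330}} = \frac{330}{211}$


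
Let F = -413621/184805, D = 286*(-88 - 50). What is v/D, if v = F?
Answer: 31817/561067980 ≈ 5.6708e-5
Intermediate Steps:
D = -39468 (D = 286*(-138) = -39468)
F = -413621/184805 (F = -413621*1/184805 = -413621/184805 ≈ -2.2381)
v = -413621/184805 ≈ -2.2381
v/D = -413621/184805/(-39468) = -413621/184805*(-1/39468) = 31817/561067980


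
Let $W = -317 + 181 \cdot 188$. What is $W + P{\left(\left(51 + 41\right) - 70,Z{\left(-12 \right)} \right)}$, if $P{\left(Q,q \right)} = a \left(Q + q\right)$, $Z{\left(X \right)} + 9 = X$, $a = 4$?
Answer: $33715$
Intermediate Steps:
$Z{\left(X \right)} = -9 + X$
$W = 33711$ ($W = -317 + 34028 = 33711$)
$P{\left(Q,q \right)} = 4 Q + 4 q$ ($P{\left(Q,q \right)} = 4 \left(Q + q\right) = 4 Q + 4 q$)
$W + P{\left(\left(51 + 41\right) - 70,Z{\left(-12 \right)} \right)} = 33711 + \left(4 \left(\left(51 + 41\right) - 70\right) + 4 \left(-9 - 12\right)\right) = 33711 + \left(4 \left(92 - 70\right) + 4 \left(-21\right)\right) = 33711 + \left(4 \cdot 22 - 84\right) = 33711 + \left(88 - 84\right) = 33711 + 4 = 33715$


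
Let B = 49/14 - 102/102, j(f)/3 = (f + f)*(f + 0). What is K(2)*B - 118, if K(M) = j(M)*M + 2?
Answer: 7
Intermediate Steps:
j(f) = 6*f**2 (j(f) = 3*((f + f)*(f + 0)) = 3*((2*f)*f) = 3*(2*f**2) = 6*f**2)
K(M) = 2 + 6*M**3 (K(M) = (6*M**2)*M + 2 = 6*M**3 + 2 = 2 + 6*M**3)
B = 5/2 (B = 49*(1/14) - 102*1/102 = 7/2 - 1 = 5/2 ≈ 2.5000)
K(2)*B - 118 = (2 + 6*2**3)*(5/2) - 118 = (2 + 6*8)*(5/2) - 118 = (2 + 48)*(5/2) - 118 = 50*(5/2) - 118 = 125 - 118 = 7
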